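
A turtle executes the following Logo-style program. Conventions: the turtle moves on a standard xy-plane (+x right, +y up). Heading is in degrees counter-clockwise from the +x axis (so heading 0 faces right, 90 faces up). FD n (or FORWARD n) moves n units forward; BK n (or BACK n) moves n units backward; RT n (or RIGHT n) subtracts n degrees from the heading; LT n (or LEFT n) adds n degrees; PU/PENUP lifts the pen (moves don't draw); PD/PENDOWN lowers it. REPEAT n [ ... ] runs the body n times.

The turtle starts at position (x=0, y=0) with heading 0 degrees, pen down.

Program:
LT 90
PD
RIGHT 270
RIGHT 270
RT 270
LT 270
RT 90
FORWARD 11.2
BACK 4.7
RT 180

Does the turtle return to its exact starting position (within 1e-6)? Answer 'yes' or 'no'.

Answer: no

Derivation:
Executing turtle program step by step:
Start: pos=(0,0), heading=0, pen down
LT 90: heading 0 -> 90
PD: pen down
RT 270: heading 90 -> 180
RT 270: heading 180 -> 270
RT 270: heading 270 -> 0
LT 270: heading 0 -> 270
RT 90: heading 270 -> 180
FD 11.2: (0,0) -> (-11.2,0) [heading=180, draw]
BK 4.7: (-11.2,0) -> (-6.5,0) [heading=180, draw]
RT 180: heading 180 -> 0
Final: pos=(-6.5,0), heading=0, 2 segment(s) drawn

Start position: (0, 0)
Final position: (-6.5, 0)
Distance = 6.5; >= 1e-6 -> NOT closed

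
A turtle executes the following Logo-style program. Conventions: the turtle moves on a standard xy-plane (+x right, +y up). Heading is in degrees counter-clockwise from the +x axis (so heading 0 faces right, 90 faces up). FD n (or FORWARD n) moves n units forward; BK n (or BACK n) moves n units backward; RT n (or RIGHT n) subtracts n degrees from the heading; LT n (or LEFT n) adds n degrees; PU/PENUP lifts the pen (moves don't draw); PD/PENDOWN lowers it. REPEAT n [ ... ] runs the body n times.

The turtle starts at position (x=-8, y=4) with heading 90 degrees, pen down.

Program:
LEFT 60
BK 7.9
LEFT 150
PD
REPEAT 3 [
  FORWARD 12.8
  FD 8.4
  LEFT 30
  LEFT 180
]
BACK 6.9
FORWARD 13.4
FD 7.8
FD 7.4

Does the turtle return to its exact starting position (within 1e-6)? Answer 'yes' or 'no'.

Executing turtle program step by step:
Start: pos=(-8,4), heading=90, pen down
LT 60: heading 90 -> 150
BK 7.9: (-8,4) -> (-1.158,0.05) [heading=150, draw]
LT 150: heading 150 -> 300
PD: pen down
REPEAT 3 [
  -- iteration 1/3 --
  FD 12.8: (-1.158,0.05) -> (5.242,-11.035) [heading=300, draw]
  FD 8.4: (5.242,-11.035) -> (9.442,-18.31) [heading=300, draw]
  LT 30: heading 300 -> 330
  LT 180: heading 330 -> 150
  -- iteration 2/3 --
  FD 12.8: (9.442,-18.31) -> (-1.644,-11.91) [heading=150, draw]
  FD 8.4: (-1.644,-11.91) -> (-8.918,-7.71) [heading=150, draw]
  LT 30: heading 150 -> 180
  LT 180: heading 180 -> 0
  -- iteration 3/3 --
  FD 12.8: (-8.918,-7.71) -> (3.882,-7.71) [heading=0, draw]
  FD 8.4: (3.882,-7.71) -> (12.282,-7.71) [heading=0, draw]
  LT 30: heading 0 -> 30
  LT 180: heading 30 -> 210
]
BK 6.9: (12.282,-7.71) -> (18.257,-4.26) [heading=210, draw]
FD 13.4: (18.257,-4.26) -> (6.653,-10.96) [heading=210, draw]
FD 7.8: (6.653,-10.96) -> (-0.102,-14.86) [heading=210, draw]
FD 7.4: (-0.102,-14.86) -> (-6.511,-18.56) [heading=210, draw]
Final: pos=(-6.511,-18.56), heading=210, 11 segment(s) drawn

Start position: (-8, 4)
Final position: (-6.511, -18.56)
Distance = 22.609; >= 1e-6 -> NOT closed

Answer: no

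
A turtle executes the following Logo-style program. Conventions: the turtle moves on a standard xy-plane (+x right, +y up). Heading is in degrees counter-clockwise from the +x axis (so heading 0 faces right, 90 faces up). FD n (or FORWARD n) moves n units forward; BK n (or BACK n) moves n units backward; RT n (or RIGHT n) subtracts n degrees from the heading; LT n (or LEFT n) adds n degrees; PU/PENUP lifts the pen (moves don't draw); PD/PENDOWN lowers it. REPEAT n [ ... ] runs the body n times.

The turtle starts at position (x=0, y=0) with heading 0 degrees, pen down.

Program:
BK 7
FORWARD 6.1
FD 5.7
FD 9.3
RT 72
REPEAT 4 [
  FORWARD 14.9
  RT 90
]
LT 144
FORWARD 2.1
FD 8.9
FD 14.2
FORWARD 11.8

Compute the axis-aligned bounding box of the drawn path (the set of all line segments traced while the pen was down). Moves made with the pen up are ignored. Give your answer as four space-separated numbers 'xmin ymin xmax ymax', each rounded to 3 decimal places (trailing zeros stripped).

Answer: -7 -18.775 25.534 35.189

Derivation:
Executing turtle program step by step:
Start: pos=(0,0), heading=0, pen down
BK 7: (0,0) -> (-7,0) [heading=0, draw]
FD 6.1: (-7,0) -> (-0.9,0) [heading=0, draw]
FD 5.7: (-0.9,0) -> (4.8,0) [heading=0, draw]
FD 9.3: (4.8,0) -> (14.1,0) [heading=0, draw]
RT 72: heading 0 -> 288
REPEAT 4 [
  -- iteration 1/4 --
  FD 14.9: (14.1,0) -> (18.704,-14.171) [heading=288, draw]
  RT 90: heading 288 -> 198
  -- iteration 2/4 --
  FD 14.9: (18.704,-14.171) -> (4.534,-18.775) [heading=198, draw]
  RT 90: heading 198 -> 108
  -- iteration 3/4 --
  FD 14.9: (4.534,-18.775) -> (-0.071,-4.604) [heading=108, draw]
  RT 90: heading 108 -> 18
  -- iteration 4/4 --
  FD 14.9: (-0.071,-4.604) -> (14.1,0) [heading=18, draw]
  RT 90: heading 18 -> 288
]
LT 144: heading 288 -> 72
FD 2.1: (14.1,0) -> (14.749,1.997) [heading=72, draw]
FD 8.9: (14.749,1.997) -> (17.499,10.462) [heading=72, draw]
FD 14.2: (17.499,10.462) -> (21.887,23.967) [heading=72, draw]
FD 11.8: (21.887,23.967) -> (25.534,35.189) [heading=72, draw]
Final: pos=(25.534,35.189), heading=72, 12 segment(s) drawn

Segment endpoints: x in {-7, -0.9, -0.071, 0, 4.534, 4.8, 14.1, 14.1, 14.749, 17.499, 18.704, 21.887, 25.534}, y in {-18.775, -14.171, -4.604, 0, 0, 1.997, 10.462, 23.967, 35.189}
xmin=-7, ymin=-18.775, xmax=25.534, ymax=35.189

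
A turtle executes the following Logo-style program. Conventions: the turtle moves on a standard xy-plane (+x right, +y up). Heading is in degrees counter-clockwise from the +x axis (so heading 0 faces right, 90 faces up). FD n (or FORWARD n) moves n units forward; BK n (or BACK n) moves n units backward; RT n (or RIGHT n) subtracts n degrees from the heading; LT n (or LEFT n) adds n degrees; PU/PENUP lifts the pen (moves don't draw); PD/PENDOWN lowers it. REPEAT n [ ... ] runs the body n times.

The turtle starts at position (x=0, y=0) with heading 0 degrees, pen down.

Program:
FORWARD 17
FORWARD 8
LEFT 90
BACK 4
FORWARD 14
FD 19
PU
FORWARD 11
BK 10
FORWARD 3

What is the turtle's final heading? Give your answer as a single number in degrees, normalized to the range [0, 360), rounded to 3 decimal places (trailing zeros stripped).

Executing turtle program step by step:
Start: pos=(0,0), heading=0, pen down
FD 17: (0,0) -> (17,0) [heading=0, draw]
FD 8: (17,0) -> (25,0) [heading=0, draw]
LT 90: heading 0 -> 90
BK 4: (25,0) -> (25,-4) [heading=90, draw]
FD 14: (25,-4) -> (25,10) [heading=90, draw]
FD 19: (25,10) -> (25,29) [heading=90, draw]
PU: pen up
FD 11: (25,29) -> (25,40) [heading=90, move]
BK 10: (25,40) -> (25,30) [heading=90, move]
FD 3: (25,30) -> (25,33) [heading=90, move]
Final: pos=(25,33), heading=90, 5 segment(s) drawn

Answer: 90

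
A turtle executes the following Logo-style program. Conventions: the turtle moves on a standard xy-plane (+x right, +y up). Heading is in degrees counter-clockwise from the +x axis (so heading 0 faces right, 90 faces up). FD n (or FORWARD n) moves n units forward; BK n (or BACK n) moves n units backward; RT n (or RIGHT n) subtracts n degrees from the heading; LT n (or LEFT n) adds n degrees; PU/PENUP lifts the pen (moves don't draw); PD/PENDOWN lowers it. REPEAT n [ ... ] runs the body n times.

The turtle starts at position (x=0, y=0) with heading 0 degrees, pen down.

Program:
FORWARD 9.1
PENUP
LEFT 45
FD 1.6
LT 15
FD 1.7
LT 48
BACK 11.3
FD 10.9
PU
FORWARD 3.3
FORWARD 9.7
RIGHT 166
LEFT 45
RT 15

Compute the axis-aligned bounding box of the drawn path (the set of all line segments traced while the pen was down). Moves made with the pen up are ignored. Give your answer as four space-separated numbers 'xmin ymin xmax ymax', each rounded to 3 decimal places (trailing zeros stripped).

Executing turtle program step by step:
Start: pos=(0,0), heading=0, pen down
FD 9.1: (0,0) -> (9.1,0) [heading=0, draw]
PU: pen up
LT 45: heading 0 -> 45
FD 1.6: (9.1,0) -> (10.231,1.131) [heading=45, move]
LT 15: heading 45 -> 60
FD 1.7: (10.231,1.131) -> (11.081,2.604) [heading=60, move]
LT 48: heading 60 -> 108
BK 11.3: (11.081,2.604) -> (14.573,-8.143) [heading=108, move]
FD 10.9: (14.573,-8.143) -> (11.205,2.223) [heading=108, move]
PU: pen up
FD 3.3: (11.205,2.223) -> (10.185,5.362) [heading=108, move]
FD 9.7: (10.185,5.362) -> (7.188,14.587) [heading=108, move]
RT 166: heading 108 -> 302
LT 45: heading 302 -> 347
RT 15: heading 347 -> 332
Final: pos=(7.188,14.587), heading=332, 1 segment(s) drawn

Segment endpoints: x in {0, 9.1}, y in {0}
xmin=0, ymin=0, xmax=9.1, ymax=0

Answer: 0 0 9.1 0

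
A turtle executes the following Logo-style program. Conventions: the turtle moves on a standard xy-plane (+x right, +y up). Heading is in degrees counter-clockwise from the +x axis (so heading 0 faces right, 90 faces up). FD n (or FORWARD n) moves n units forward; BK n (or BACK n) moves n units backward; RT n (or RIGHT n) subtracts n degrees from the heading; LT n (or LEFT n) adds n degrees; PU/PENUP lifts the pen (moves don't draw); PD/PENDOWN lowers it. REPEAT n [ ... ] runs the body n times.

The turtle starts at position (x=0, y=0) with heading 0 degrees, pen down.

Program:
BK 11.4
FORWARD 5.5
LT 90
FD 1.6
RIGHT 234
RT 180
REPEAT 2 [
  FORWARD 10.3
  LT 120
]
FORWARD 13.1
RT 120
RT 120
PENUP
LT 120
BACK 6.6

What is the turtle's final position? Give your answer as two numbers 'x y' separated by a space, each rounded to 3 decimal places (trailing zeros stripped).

Executing turtle program step by step:
Start: pos=(0,0), heading=0, pen down
BK 11.4: (0,0) -> (-11.4,0) [heading=0, draw]
FD 5.5: (-11.4,0) -> (-5.9,0) [heading=0, draw]
LT 90: heading 0 -> 90
FD 1.6: (-5.9,0) -> (-5.9,1.6) [heading=90, draw]
RT 234: heading 90 -> 216
RT 180: heading 216 -> 36
REPEAT 2 [
  -- iteration 1/2 --
  FD 10.3: (-5.9,1.6) -> (2.433,7.654) [heading=36, draw]
  LT 120: heading 36 -> 156
  -- iteration 2/2 --
  FD 10.3: (2.433,7.654) -> (-6.977,11.844) [heading=156, draw]
  LT 120: heading 156 -> 276
]
FD 13.1: (-6.977,11.844) -> (-5.607,-1.185) [heading=276, draw]
RT 120: heading 276 -> 156
RT 120: heading 156 -> 36
PU: pen up
LT 120: heading 36 -> 156
BK 6.6: (-5.607,-1.185) -> (0.422,-3.869) [heading=156, move]
Final: pos=(0.422,-3.869), heading=156, 6 segment(s) drawn

Answer: 0.422 -3.869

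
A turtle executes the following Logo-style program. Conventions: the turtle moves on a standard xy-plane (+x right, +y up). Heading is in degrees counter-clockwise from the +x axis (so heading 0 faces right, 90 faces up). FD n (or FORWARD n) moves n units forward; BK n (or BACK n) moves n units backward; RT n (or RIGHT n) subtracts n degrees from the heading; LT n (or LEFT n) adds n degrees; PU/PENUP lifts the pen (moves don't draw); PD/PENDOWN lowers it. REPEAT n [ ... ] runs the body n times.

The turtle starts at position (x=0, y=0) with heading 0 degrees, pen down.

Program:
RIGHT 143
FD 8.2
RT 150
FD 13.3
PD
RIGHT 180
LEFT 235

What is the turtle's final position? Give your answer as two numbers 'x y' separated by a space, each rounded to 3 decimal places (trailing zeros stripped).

Executing turtle program step by step:
Start: pos=(0,0), heading=0, pen down
RT 143: heading 0 -> 217
FD 8.2: (0,0) -> (-6.549,-4.935) [heading=217, draw]
RT 150: heading 217 -> 67
FD 13.3: (-6.549,-4.935) -> (-1.352,7.308) [heading=67, draw]
PD: pen down
RT 180: heading 67 -> 247
LT 235: heading 247 -> 122
Final: pos=(-1.352,7.308), heading=122, 2 segment(s) drawn

Answer: -1.352 7.308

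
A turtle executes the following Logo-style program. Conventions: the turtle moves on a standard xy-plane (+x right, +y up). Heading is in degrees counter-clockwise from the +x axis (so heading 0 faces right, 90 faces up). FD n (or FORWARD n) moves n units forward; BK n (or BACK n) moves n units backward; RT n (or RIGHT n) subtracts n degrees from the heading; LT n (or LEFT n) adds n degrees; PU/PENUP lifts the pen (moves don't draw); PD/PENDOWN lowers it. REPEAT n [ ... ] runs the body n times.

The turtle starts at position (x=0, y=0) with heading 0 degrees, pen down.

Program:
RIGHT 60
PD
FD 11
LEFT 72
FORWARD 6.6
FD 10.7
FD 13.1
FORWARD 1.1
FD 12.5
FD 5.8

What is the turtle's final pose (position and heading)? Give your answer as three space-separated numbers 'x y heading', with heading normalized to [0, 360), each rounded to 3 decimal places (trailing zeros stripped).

Answer: 54.212 0.828 12

Derivation:
Executing turtle program step by step:
Start: pos=(0,0), heading=0, pen down
RT 60: heading 0 -> 300
PD: pen down
FD 11: (0,0) -> (5.5,-9.526) [heading=300, draw]
LT 72: heading 300 -> 12
FD 6.6: (5.5,-9.526) -> (11.956,-8.154) [heading=12, draw]
FD 10.7: (11.956,-8.154) -> (22.422,-5.929) [heading=12, draw]
FD 13.1: (22.422,-5.929) -> (35.236,-3.206) [heading=12, draw]
FD 1.1: (35.236,-3.206) -> (36.312,-2.977) [heading=12, draw]
FD 12.5: (36.312,-2.977) -> (48.538,-0.378) [heading=12, draw]
FD 5.8: (48.538,-0.378) -> (54.212,0.828) [heading=12, draw]
Final: pos=(54.212,0.828), heading=12, 7 segment(s) drawn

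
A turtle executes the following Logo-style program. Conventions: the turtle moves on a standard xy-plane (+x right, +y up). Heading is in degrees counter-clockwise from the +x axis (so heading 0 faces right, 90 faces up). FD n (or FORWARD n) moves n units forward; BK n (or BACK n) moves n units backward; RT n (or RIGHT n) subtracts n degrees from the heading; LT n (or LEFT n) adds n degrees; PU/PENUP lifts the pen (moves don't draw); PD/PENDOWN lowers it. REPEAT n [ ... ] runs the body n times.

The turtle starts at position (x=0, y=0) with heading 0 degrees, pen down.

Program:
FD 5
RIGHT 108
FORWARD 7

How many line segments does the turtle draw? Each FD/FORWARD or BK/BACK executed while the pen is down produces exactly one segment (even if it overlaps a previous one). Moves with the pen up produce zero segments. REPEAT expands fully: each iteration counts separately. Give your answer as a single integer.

Answer: 2

Derivation:
Executing turtle program step by step:
Start: pos=(0,0), heading=0, pen down
FD 5: (0,0) -> (5,0) [heading=0, draw]
RT 108: heading 0 -> 252
FD 7: (5,0) -> (2.837,-6.657) [heading=252, draw]
Final: pos=(2.837,-6.657), heading=252, 2 segment(s) drawn
Segments drawn: 2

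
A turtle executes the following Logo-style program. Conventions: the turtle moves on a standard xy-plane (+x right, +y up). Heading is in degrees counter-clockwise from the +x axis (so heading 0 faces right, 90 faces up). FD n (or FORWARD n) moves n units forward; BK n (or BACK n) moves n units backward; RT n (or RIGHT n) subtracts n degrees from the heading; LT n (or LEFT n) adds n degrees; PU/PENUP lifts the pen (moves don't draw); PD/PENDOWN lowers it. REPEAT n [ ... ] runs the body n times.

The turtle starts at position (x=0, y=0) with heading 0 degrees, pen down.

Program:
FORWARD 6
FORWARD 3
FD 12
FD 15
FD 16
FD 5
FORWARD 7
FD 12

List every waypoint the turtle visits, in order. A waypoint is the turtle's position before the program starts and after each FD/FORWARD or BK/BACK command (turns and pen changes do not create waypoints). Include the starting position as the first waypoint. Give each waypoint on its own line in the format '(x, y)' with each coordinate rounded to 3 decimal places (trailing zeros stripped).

Executing turtle program step by step:
Start: pos=(0,0), heading=0, pen down
FD 6: (0,0) -> (6,0) [heading=0, draw]
FD 3: (6,0) -> (9,0) [heading=0, draw]
FD 12: (9,0) -> (21,0) [heading=0, draw]
FD 15: (21,0) -> (36,0) [heading=0, draw]
FD 16: (36,0) -> (52,0) [heading=0, draw]
FD 5: (52,0) -> (57,0) [heading=0, draw]
FD 7: (57,0) -> (64,0) [heading=0, draw]
FD 12: (64,0) -> (76,0) [heading=0, draw]
Final: pos=(76,0), heading=0, 8 segment(s) drawn
Waypoints (9 total):
(0, 0)
(6, 0)
(9, 0)
(21, 0)
(36, 0)
(52, 0)
(57, 0)
(64, 0)
(76, 0)

Answer: (0, 0)
(6, 0)
(9, 0)
(21, 0)
(36, 0)
(52, 0)
(57, 0)
(64, 0)
(76, 0)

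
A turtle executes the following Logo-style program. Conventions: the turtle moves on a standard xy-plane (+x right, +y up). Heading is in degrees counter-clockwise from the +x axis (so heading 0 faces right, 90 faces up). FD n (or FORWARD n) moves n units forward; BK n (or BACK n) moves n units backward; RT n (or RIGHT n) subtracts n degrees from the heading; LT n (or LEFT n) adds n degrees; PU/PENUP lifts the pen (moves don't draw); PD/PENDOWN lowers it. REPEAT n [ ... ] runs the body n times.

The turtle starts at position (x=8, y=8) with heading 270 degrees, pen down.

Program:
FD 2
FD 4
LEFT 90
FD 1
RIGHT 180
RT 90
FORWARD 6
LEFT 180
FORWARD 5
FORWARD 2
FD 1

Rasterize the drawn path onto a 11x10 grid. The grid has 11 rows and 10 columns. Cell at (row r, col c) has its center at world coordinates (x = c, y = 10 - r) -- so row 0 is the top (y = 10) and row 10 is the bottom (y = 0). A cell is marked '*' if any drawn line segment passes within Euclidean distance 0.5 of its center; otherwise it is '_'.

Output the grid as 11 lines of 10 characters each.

Segment 0: (8,8) -> (8,6)
Segment 1: (8,6) -> (8,2)
Segment 2: (8,2) -> (9,2)
Segment 3: (9,2) -> (9,8)
Segment 4: (9,8) -> (9,3)
Segment 5: (9,3) -> (9,1)
Segment 6: (9,1) -> (9,0)

Answer: __________
__________
________**
________**
________**
________**
________**
________**
________**
_________*
_________*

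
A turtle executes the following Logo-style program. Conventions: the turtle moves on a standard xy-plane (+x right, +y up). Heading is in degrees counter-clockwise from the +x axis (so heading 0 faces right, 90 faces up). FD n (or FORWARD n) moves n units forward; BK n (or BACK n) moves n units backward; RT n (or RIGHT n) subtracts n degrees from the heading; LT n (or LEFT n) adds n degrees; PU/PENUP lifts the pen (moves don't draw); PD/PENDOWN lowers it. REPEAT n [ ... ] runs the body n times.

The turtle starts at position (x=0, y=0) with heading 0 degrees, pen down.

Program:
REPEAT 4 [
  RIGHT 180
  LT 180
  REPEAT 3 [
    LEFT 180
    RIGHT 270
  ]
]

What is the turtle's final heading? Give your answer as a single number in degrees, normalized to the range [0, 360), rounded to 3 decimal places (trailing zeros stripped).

Executing turtle program step by step:
Start: pos=(0,0), heading=0, pen down
REPEAT 4 [
  -- iteration 1/4 --
  RT 180: heading 0 -> 180
  LT 180: heading 180 -> 0
  REPEAT 3 [
    -- iteration 1/3 --
    LT 180: heading 0 -> 180
    RT 270: heading 180 -> 270
    -- iteration 2/3 --
    LT 180: heading 270 -> 90
    RT 270: heading 90 -> 180
    -- iteration 3/3 --
    LT 180: heading 180 -> 0
    RT 270: heading 0 -> 90
  ]
  -- iteration 2/4 --
  RT 180: heading 90 -> 270
  LT 180: heading 270 -> 90
  REPEAT 3 [
    -- iteration 1/3 --
    LT 180: heading 90 -> 270
    RT 270: heading 270 -> 0
    -- iteration 2/3 --
    LT 180: heading 0 -> 180
    RT 270: heading 180 -> 270
    -- iteration 3/3 --
    LT 180: heading 270 -> 90
    RT 270: heading 90 -> 180
  ]
  -- iteration 3/4 --
  RT 180: heading 180 -> 0
  LT 180: heading 0 -> 180
  REPEAT 3 [
    -- iteration 1/3 --
    LT 180: heading 180 -> 0
    RT 270: heading 0 -> 90
    -- iteration 2/3 --
    LT 180: heading 90 -> 270
    RT 270: heading 270 -> 0
    -- iteration 3/3 --
    LT 180: heading 0 -> 180
    RT 270: heading 180 -> 270
  ]
  -- iteration 4/4 --
  RT 180: heading 270 -> 90
  LT 180: heading 90 -> 270
  REPEAT 3 [
    -- iteration 1/3 --
    LT 180: heading 270 -> 90
    RT 270: heading 90 -> 180
    -- iteration 2/3 --
    LT 180: heading 180 -> 0
    RT 270: heading 0 -> 90
    -- iteration 3/3 --
    LT 180: heading 90 -> 270
    RT 270: heading 270 -> 0
  ]
]
Final: pos=(0,0), heading=0, 0 segment(s) drawn

Answer: 0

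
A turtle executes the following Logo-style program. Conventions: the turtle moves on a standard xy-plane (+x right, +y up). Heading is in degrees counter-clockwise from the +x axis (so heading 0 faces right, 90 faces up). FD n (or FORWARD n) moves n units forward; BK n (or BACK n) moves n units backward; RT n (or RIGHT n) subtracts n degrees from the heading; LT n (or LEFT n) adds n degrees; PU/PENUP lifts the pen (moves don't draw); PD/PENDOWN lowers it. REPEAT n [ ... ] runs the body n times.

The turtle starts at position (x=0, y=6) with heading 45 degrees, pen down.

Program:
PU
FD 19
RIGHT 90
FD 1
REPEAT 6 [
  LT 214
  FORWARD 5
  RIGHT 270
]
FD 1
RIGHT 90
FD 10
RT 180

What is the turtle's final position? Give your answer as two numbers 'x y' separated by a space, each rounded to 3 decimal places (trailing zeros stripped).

Answer: 13.429 10.107

Derivation:
Executing turtle program step by step:
Start: pos=(0,6), heading=45, pen down
PU: pen up
FD 19: (0,6) -> (13.435,19.435) [heading=45, move]
RT 90: heading 45 -> 315
FD 1: (13.435,19.435) -> (14.142,18.728) [heading=315, move]
REPEAT 6 [
  -- iteration 1/6 --
  LT 214: heading 315 -> 169
  FD 5: (14.142,18.728) -> (9.234,19.682) [heading=169, move]
  RT 270: heading 169 -> 259
  -- iteration 2/6 --
  LT 214: heading 259 -> 113
  FD 5: (9.234,19.682) -> (7.28,24.284) [heading=113, move]
  RT 270: heading 113 -> 203
  -- iteration 3/6 --
  LT 214: heading 203 -> 57
  FD 5: (7.28,24.284) -> (10.004,28.478) [heading=57, move]
  RT 270: heading 57 -> 147
  -- iteration 4/6 --
  LT 214: heading 147 -> 1
  FD 5: (10.004,28.478) -> (15.003,28.565) [heading=1, move]
  RT 270: heading 1 -> 91
  -- iteration 5/6 --
  LT 214: heading 91 -> 305
  FD 5: (15.003,28.565) -> (17.871,24.469) [heading=305, move]
  RT 270: heading 305 -> 35
  -- iteration 6/6 --
  LT 214: heading 35 -> 249
  FD 5: (17.871,24.469) -> (16.079,19.801) [heading=249, move]
  RT 270: heading 249 -> 339
]
FD 1: (16.079,19.801) -> (17.012,19.443) [heading=339, move]
RT 90: heading 339 -> 249
FD 10: (17.012,19.443) -> (13.429,10.107) [heading=249, move]
RT 180: heading 249 -> 69
Final: pos=(13.429,10.107), heading=69, 0 segment(s) drawn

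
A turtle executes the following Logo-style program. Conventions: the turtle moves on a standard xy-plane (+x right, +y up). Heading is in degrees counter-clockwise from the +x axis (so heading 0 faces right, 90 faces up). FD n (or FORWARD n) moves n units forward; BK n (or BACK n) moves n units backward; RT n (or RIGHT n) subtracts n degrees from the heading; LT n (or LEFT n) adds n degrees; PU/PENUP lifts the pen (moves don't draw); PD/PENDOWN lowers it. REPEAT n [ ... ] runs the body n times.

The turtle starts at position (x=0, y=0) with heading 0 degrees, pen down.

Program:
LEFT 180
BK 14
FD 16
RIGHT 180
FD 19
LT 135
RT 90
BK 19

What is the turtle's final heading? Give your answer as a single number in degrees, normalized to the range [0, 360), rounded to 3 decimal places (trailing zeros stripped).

Executing turtle program step by step:
Start: pos=(0,0), heading=0, pen down
LT 180: heading 0 -> 180
BK 14: (0,0) -> (14,0) [heading=180, draw]
FD 16: (14,0) -> (-2,0) [heading=180, draw]
RT 180: heading 180 -> 0
FD 19: (-2,0) -> (17,0) [heading=0, draw]
LT 135: heading 0 -> 135
RT 90: heading 135 -> 45
BK 19: (17,0) -> (3.565,-13.435) [heading=45, draw]
Final: pos=(3.565,-13.435), heading=45, 4 segment(s) drawn

Answer: 45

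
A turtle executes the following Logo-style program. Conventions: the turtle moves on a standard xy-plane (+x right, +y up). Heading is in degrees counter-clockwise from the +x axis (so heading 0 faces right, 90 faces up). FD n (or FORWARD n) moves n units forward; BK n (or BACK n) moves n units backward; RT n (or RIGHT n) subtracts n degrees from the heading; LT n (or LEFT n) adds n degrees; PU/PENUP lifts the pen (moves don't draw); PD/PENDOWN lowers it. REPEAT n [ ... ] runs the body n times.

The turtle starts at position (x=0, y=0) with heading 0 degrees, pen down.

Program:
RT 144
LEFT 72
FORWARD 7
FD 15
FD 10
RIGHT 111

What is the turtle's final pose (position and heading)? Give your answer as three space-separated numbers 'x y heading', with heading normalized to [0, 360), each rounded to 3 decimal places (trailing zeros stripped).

Answer: 9.889 -30.434 177

Derivation:
Executing turtle program step by step:
Start: pos=(0,0), heading=0, pen down
RT 144: heading 0 -> 216
LT 72: heading 216 -> 288
FD 7: (0,0) -> (2.163,-6.657) [heading=288, draw]
FD 15: (2.163,-6.657) -> (6.798,-20.923) [heading=288, draw]
FD 10: (6.798,-20.923) -> (9.889,-30.434) [heading=288, draw]
RT 111: heading 288 -> 177
Final: pos=(9.889,-30.434), heading=177, 3 segment(s) drawn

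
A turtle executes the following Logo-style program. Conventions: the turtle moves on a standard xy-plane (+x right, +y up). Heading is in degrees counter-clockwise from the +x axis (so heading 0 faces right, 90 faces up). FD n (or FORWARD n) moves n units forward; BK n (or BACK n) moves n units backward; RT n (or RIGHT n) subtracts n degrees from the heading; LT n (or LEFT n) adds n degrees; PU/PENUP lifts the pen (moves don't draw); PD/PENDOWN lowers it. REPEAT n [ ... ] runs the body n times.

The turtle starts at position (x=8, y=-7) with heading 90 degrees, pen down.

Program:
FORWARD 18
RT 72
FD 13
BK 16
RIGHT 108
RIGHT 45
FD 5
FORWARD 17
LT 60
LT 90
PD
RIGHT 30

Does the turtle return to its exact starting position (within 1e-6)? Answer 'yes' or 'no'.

Answer: no

Derivation:
Executing turtle program step by step:
Start: pos=(8,-7), heading=90, pen down
FD 18: (8,-7) -> (8,11) [heading=90, draw]
RT 72: heading 90 -> 18
FD 13: (8,11) -> (20.364,15.017) [heading=18, draw]
BK 16: (20.364,15.017) -> (5.147,10.073) [heading=18, draw]
RT 108: heading 18 -> 270
RT 45: heading 270 -> 225
FD 5: (5.147,10.073) -> (1.611,6.537) [heading=225, draw]
FD 17: (1.611,6.537) -> (-10.41,-5.483) [heading=225, draw]
LT 60: heading 225 -> 285
LT 90: heading 285 -> 15
PD: pen down
RT 30: heading 15 -> 345
Final: pos=(-10.41,-5.483), heading=345, 5 segment(s) drawn

Start position: (8, -7)
Final position: (-10.41, -5.483)
Distance = 18.472; >= 1e-6 -> NOT closed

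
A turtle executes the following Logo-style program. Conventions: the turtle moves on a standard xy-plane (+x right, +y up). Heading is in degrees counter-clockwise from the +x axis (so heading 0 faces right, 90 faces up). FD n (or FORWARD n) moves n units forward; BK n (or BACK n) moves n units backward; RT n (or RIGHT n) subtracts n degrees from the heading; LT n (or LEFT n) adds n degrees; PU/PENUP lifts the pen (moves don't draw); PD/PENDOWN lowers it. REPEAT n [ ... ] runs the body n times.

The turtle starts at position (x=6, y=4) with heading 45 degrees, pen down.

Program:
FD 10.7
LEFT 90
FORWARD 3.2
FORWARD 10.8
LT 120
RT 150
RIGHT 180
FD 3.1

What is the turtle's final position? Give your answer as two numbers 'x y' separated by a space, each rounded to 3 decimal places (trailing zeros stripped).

Answer: 4.469 18.471

Derivation:
Executing turtle program step by step:
Start: pos=(6,4), heading=45, pen down
FD 10.7: (6,4) -> (13.566,11.566) [heading=45, draw]
LT 90: heading 45 -> 135
FD 3.2: (13.566,11.566) -> (11.303,13.829) [heading=135, draw]
FD 10.8: (11.303,13.829) -> (3.667,21.466) [heading=135, draw]
LT 120: heading 135 -> 255
RT 150: heading 255 -> 105
RT 180: heading 105 -> 285
FD 3.1: (3.667,21.466) -> (4.469,18.471) [heading=285, draw]
Final: pos=(4.469,18.471), heading=285, 4 segment(s) drawn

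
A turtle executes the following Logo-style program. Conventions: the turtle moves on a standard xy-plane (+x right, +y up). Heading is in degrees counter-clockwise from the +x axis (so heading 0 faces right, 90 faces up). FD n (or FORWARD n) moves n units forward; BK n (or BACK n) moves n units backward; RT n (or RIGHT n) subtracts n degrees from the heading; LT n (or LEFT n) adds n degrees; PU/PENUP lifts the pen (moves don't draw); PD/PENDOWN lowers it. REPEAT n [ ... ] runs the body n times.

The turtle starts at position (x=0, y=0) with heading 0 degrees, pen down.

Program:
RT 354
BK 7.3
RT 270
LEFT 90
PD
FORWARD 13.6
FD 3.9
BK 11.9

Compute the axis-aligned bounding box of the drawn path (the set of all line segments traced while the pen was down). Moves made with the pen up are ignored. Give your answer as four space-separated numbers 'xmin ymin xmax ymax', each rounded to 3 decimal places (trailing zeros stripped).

Executing turtle program step by step:
Start: pos=(0,0), heading=0, pen down
RT 354: heading 0 -> 6
BK 7.3: (0,0) -> (-7.26,-0.763) [heading=6, draw]
RT 270: heading 6 -> 96
LT 90: heading 96 -> 186
PD: pen down
FD 13.6: (-7.26,-0.763) -> (-20.786,-2.185) [heading=186, draw]
FD 3.9: (-20.786,-2.185) -> (-24.664,-2.592) [heading=186, draw]
BK 11.9: (-24.664,-2.592) -> (-12.829,-1.348) [heading=186, draw]
Final: pos=(-12.829,-1.348), heading=186, 4 segment(s) drawn

Segment endpoints: x in {-24.664, -20.786, -12.829, -7.26, 0}, y in {-2.592, -2.185, -1.348, -0.763, 0}
xmin=-24.664, ymin=-2.592, xmax=0, ymax=0

Answer: -24.664 -2.592 0 0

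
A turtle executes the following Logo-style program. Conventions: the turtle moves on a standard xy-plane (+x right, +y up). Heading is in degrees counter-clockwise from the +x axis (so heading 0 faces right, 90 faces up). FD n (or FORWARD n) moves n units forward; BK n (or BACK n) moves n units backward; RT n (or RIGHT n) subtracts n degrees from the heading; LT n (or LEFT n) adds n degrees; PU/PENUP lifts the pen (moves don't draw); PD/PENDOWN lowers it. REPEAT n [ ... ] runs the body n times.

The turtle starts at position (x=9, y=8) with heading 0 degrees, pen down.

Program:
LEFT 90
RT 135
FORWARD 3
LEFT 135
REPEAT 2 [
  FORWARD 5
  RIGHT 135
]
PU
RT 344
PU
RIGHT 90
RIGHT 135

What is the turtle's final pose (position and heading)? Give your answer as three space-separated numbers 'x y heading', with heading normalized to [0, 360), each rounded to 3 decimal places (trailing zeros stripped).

Executing turtle program step by step:
Start: pos=(9,8), heading=0, pen down
LT 90: heading 0 -> 90
RT 135: heading 90 -> 315
FD 3: (9,8) -> (11.121,5.879) [heading=315, draw]
LT 135: heading 315 -> 90
REPEAT 2 [
  -- iteration 1/2 --
  FD 5: (11.121,5.879) -> (11.121,10.879) [heading=90, draw]
  RT 135: heading 90 -> 315
  -- iteration 2/2 --
  FD 5: (11.121,10.879) -> (14.657,7.343) [heading=315, draw]
  RT 135: heading 315 -> 180
]
PU: pen up
RT 344: heading 180 -> 196
PU: pen up
RT 90: heading 196 -> 106
RT 135: heading 106 -> 331
Final: pos=(14.657,7.343), heading=331, 3 segment(s) drawn

Answer: 14.657 7.343 331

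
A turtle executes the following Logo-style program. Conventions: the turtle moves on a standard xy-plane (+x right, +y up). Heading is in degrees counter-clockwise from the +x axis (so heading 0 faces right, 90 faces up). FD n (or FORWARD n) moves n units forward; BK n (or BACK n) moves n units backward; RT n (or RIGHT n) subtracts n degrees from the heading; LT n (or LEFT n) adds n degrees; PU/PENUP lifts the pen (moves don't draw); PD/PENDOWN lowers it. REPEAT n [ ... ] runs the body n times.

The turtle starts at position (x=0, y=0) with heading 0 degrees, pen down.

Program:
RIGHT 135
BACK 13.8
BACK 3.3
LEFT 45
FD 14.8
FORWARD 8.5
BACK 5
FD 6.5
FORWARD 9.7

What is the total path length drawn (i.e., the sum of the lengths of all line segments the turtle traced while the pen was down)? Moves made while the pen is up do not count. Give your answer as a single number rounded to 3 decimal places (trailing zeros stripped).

Executing turtle program step by step:
Start: pos=(0,0), heading=0, pen down
RT 135: heading 0 -> 225
BK 13.8: (0,0) -> (9.758,9.758) [heading=225, draw]
BK 3.3: (9.758,9.758) -> (12.092,12.092) [heading=225, draw]
LT 45: heading 225 -> 270
FD 14.8: (12.092,12.092) -> (12.092,-2.708) [heading=270, draw]
FD 8.5: (12.092,-2.708) -> (12.092,-11.208) [heading=270, draw]
BK 5: (12.092,-11.208) -> (12.092,-6.208) [heading=270, draw]
FD 6.5: (12.092,-6.208) -> (12.092,-12.708) [heading=270, draw]
FD 9.7: (12.092,-12.708) -> (12.092,-22.408) [heading=270, draw]
Final: pos=(12.092,-22.408), heading=270, 7 segment(s) drawn

Segment lengths:
  seg 1: (0,0) -> (9.758,9.758), length = 13.8
  seg 2: (9.758,9.758) -> (12.092,12.092), length = 3.3
  seg 3: (12.092,12.092) -> (12.092,-2.708), length = 14.8
  seg 4: (12.092,-2.708) -> (12.092,-11.208), length = 8.5
  seg 5: (12.092,-11.208) -> (12.092,-6.208), length = 5
  seg 6: (12.092,-6.208) -> (12.092,-12.708), length = 6.5
  seg 7: (12.092,-12.708) -> (12.092,-22.408), length = 9.7
Total = 61.6

Answer: 61.6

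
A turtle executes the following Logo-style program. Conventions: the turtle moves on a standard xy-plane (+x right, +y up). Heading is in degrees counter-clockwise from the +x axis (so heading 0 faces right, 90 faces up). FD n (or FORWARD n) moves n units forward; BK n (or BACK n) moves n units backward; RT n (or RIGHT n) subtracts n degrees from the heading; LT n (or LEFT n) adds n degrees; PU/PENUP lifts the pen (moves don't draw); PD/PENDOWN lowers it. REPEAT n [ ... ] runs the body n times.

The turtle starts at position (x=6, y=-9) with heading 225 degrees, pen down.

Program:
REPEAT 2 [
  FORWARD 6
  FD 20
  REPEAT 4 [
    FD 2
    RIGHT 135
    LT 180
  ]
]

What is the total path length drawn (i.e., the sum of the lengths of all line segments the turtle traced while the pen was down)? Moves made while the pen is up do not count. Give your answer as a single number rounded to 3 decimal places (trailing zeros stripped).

Executing turtle program step by step:
Start: pos=(6,-9), heading=225, pen down
REPEAT 2 [
  -- iteration 1/2 --
  FD 6: (6,-9) -> (1.757,-13.243) [heading=225, draw]
  FD 20: (1.757,-13.243) -> (-12.385,-27.385) [heading=225, draw]
  REPEAT 4 [
    -- iteration 1/4 --
    FD 2: (-12.385,-27.385) -> (-13.799,-28.799) [heading=225, draw]
    RT 135: heading 225 -> 90
    LT 180: heading 90 -> 270
    -- iteration 2/4 --
    FD 2: (-13.799,-28.799) -> (-13.799,-30.799) [heading=270, draw]
    RT 135: heading 270 -> 135
    LT 180: heading 135 -> 315
    -- iteration 3/4 --
    FD 2: (-13.799,-30.799) -> (-12.385,-32.213) [heading=315, draw]
    RT 135: heading 315 -> 180
    LT 180: heading 180 -> 0
    -- iteration 4/4 --
    FD 2: (-12.385,-32.213) -> (-10.385,-32.213) [heading=0, draw]
    RT 135: heading 0 -> 225
    LT 180: heading 225 -> 45
  ]
  -- iteration 2/2 --
  FD 6: (-10.385,-32.213) -> (-6.142,-27.971) [heading=45, draw]
  FD 20: (-6.142,-27.971) -> (8,-13.828) [heading=45, draw]
  REPEAT 4 [
    -- iteration 1/4 --
    FD 2: (8,-13.828) -> (9.414,-12.414) [heading=45, draw]
    RT 135: heading 45 -> 270
    LT 180: heading 270 -> 90
    -- iteration 2/4 --
    FD 2: (9.414,-12.414) -> (9.414,-10.414) [heading=90, draw]
    RT 135: heading 90 -> 315
    LT 180: heading 315 -> 135
    -- iteration 3/4 --
    FD 2: (9.414,-10.414) -> (8,-9) [heading=135, draw]
    RT 135: heading 135 -> 0
    LT 180: heading 0 -> 180
    -- iteration 4/4 --
    FD 2: (8,-9) -> (6,-9) [heading=180, draw]
    RT 135: heading 180 -> 45
    LT 180: heading 45 -> 225
  ]
]
Final: pos=(6,-9), heading=225, 12 segment(s) drawn

Segment lengths:
  seg 1: (6,-9) -> (1.757,-13.243), length = 6
  seg 2: (1.757,-13.243) -> (-12.385,-27.385), length = 20
  seg 3: (-12.385,-27.385) -> (-13.799,-28.799), length = 2
  seg 4: (-13.799,-28.799) -> (-13.799,-30.799), length = 2
  seg 5: (-13.799,-30.799) -> (-12.385,-32.213), length = 2
  seg 6: (-12.385,-32.213) -> (-10.385,-32.213), length = 2
  seg 7: (-10.385,-32.213) -> (-6.142,-27.971), length = 6
  seg 8: (-6.142,-27.971) -> (8,-13.828), length = 20
  seg 9: (8,-13.828) -> (9.414,-12.414), length = 2
  seg 10: (9.414,-12.414) -> (9.414,-10.414), length = 2
  seg 11: (9.414,-10.414) -> (8,-9), length = 2
  seg 12: (8,-9) -> (6,-9), length = 2
Total = 68

Answer: 68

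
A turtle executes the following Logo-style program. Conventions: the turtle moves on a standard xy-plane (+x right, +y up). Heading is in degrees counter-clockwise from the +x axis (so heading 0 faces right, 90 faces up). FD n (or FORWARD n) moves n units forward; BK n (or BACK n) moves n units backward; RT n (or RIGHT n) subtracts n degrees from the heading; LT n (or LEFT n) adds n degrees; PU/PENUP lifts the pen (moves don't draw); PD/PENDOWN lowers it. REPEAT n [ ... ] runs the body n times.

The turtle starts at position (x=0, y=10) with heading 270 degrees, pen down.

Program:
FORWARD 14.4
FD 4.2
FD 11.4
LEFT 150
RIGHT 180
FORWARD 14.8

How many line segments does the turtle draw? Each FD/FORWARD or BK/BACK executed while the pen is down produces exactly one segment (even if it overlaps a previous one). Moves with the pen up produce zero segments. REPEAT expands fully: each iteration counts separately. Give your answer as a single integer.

Executing turtle program step by step:
Start: pos=(0,10), heading=270, pen down
FD 14.4: (0,10) -> (0,-4.4) [heading=270, draw]
FD 4.2: (0,-4.4) -> (0,-8.6) [heading=270, draw]
FD 11.4: (0,-8.6) -> (0,-20) [heading=270, draw]
LT 150: heading 270 -> 60
RT 180: heading 60 -> 240
FD 14.8: (0,-20) -> (-7.4,-32.817) [heading=240, draw]
Final: pos=(-7.4,-32.817), heading=240, 4 segment(s) drawn
Segments drawn: 4

Answer: 4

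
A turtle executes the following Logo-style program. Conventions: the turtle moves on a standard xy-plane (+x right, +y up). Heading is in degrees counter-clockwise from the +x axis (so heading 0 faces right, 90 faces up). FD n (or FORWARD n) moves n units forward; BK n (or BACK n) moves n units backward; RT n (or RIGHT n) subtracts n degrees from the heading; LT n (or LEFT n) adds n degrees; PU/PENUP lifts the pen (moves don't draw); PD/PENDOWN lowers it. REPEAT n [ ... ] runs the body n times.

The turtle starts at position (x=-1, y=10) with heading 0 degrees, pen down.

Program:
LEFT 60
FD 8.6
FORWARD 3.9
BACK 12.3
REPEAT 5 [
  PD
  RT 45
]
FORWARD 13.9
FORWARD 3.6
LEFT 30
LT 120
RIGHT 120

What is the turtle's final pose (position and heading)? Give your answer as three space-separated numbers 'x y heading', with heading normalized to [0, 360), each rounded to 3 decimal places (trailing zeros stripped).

Executing turtle program step by step:
Start: pos=(-1,10), heading=0, pen down
LT 60: heading 0 -> 60
FD 8.6: (-1,10) -> (3.3,17.448) [heading=60, draw]
FD 3.9: (3.3,17.448) -> (5.25,20.825) [heading=60, draw]
BK 12.3: (5.25,20.825) -> (-0.9,10.173) [heading=60, draw]
REPEAT 5 [
  -- iteration 1/5 --
  PD: pen down
  RT 45: heading 60 -> 15
  -- iteration 2/5 --
  PD: pen down
  RT 45: heading 15 -> 330
  -- iteration 3/5 --
  PD: pen down
  RT 45: heading 330 -> 285
  -- iteration 4/5 --
  PD: pen down
  RT 45: heading 285 -> 240
  -- iteration 5/5 --
  PD: pen down
  RT 45: heading 240 -> 195
]
FD 13.9: (-0.9,10.173) -> (-14.326,6.576) [heading=195, draw]
FD 3.6: (-14.326,6.576) -> (-17.804,5.644) [heading=195, draw]
LT 30: heading 195 -> 225
LT 120: heading 225 -> 345
RT 120: heading 345 -> 225
Final: pos=(-17.804,5.644), heading=225, 5 segment(s) drawn

Answer: -17.804 5.644 225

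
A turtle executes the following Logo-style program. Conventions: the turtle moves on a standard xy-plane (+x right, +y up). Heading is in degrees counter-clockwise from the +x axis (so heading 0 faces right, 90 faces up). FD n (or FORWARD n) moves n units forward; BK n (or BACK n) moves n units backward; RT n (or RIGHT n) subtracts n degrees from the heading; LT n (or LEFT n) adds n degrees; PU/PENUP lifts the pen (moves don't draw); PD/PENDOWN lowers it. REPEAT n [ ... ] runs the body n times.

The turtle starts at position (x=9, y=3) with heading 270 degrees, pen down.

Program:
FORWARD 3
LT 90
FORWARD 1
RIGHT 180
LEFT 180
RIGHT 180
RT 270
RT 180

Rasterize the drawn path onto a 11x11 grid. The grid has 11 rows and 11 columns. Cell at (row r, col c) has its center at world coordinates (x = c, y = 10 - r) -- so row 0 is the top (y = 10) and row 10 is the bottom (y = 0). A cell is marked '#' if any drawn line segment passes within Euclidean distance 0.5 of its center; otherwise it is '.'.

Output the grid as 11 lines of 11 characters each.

Answer: ...........
...........
...........
...........
...........
...........
...........
.........#.
.........#.
.........#.
.........##

Derivation:
Segment 0: (9,3) -> (9,0)
Segment 1: (9,0) -> (10,-0)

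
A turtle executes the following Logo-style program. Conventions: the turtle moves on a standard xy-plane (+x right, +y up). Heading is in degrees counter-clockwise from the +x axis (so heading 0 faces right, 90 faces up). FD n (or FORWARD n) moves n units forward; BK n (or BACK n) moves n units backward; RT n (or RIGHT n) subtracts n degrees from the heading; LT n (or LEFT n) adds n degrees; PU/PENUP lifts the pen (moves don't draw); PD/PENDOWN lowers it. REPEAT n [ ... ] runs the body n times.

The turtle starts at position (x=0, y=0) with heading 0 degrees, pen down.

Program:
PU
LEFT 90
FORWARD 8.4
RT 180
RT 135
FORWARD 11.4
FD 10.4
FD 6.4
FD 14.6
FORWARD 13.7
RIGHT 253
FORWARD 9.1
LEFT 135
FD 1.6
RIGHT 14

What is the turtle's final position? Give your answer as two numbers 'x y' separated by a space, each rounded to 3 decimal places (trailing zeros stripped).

Executing turtle program step by step:
Start: pos=(0,0), heading=0, pen down
PU: pen up
LT 90: heading 0 -> 90
FD 8.4: (0,0) -> (0,8.4) [heading=90, move]
RT 180: heading 90 -> 270
RT 135: heading 270 -> 135
FD 11.4: (0,8.4) -> (-8.061,16.461) [heading=135, move]
FD 10.4: (-8.061,16.461) -> (-15.415,23.815) [heading=135, move]
FD 6.4: (-15.415,23.815) -> (-19.94,28.34) [heading=135, move]
FD 14.6: (-19.94,28.34) -> (-30.264,38.664) [heading=135, move]
FD 13.7: (-30.264,38.664) -> (-39.952,48.352) [heading=135, move]
RT 253: heading 135 -> 242
FD 9.1: (-39.952,48.352) -> (-44.224,40.317) [heading=242, move]
LT 135: heading 242 -> 17
FD 1.6: (-44.224,40.317) -> (-42.694,40.785) [heading=17, move]
RT 14: heading 17 -> 3
Final: pos=(-42.694,40.785), heading=3, 0 segment(s) drawn

Answer: -42.694 40.785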